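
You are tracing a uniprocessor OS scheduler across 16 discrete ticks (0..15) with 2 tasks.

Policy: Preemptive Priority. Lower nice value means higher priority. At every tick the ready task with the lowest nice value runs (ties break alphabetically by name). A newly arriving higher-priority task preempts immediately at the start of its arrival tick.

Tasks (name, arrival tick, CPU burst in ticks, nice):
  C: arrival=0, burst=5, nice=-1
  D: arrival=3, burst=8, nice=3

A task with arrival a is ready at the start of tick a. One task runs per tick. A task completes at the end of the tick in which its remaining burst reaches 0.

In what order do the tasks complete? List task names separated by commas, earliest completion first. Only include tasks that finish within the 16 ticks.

completion order = C, D

t=0: ready={C} → run C
t=1: ready={C} → run C
t=2: ready={C} → run C
t=3: ready={C,D} → run C
t=4: ready={C,D} → run C
t=5: ready={D} → run D
t=6: ready={D} → run D
t=7: ready={D} → run D
t=8: ready={D} → run D
t=9: ready={D} → run D
t=10: ready={D} → run D
t=11: ready={D} → run D
t=12: ready={D} → run D
t=13: (idle)
t=14: (idle)
t=15: (idle)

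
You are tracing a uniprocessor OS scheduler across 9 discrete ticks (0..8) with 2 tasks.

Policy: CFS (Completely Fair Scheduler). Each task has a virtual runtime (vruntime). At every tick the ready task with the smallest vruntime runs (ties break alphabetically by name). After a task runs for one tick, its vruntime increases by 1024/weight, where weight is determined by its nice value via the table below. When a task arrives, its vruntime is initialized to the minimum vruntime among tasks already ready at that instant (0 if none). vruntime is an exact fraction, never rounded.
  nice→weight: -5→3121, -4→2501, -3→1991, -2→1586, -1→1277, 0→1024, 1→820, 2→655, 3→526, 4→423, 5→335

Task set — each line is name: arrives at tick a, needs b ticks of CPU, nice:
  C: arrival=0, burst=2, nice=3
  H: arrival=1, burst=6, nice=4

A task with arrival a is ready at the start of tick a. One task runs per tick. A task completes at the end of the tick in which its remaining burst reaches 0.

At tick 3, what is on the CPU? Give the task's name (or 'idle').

t=0: vr[C=0] → run C
t=1: vr[C=512/263 H=512/263] → run C
t=2: vr[H=512/263] → run H
t=3: vr[H=485888/111249] → run H
t=4: vr[H=755200/111249] → run H
t=5: vr[H=341504/37083] → run H
t=6: vr[H=1293824/111249] → run H
t=7: vr[H=1563136/111249] → run H
t=8: (idle)

running at tick 3 = H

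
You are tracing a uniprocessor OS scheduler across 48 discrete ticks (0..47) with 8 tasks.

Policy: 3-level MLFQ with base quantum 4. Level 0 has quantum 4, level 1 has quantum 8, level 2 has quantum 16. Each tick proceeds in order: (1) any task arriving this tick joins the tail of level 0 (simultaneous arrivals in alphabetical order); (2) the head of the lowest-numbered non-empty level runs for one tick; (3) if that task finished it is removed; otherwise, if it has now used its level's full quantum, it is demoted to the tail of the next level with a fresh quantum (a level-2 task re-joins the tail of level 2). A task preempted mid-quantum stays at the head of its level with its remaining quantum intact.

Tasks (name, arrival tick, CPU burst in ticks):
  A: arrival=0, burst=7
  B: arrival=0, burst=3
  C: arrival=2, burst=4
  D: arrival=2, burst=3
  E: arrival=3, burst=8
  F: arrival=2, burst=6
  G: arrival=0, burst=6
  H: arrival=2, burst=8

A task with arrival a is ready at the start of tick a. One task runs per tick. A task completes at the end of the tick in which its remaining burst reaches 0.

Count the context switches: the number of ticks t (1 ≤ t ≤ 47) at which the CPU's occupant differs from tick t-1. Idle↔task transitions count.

t=0: L0/L1/L2 = ABG/-/- → run A
t=1: L0/L1/L2 = ABG/-/- → run A
t=2: L0/L1/L2 = ABGCDFH/-/- → run A
t=3: L0/L1/L2 = ABGCDFHE/-/- → run A
t=4: L0/L1/L2 = BGCDFHE/A/- → run B
t=5: L0/L1/L2 = BGCDFHE/A/- → run B
t=6: L0/L1/L2 = BGCDFHE/A/- → run B
t=7: L0/L1/L2 = GCDFHE/A/- → run G
t=8: L0/L1/L2 = GCDFHE/A/- → run G
t=9: L0/L1/L2 = GCDFHE/A/- → run G
t=10: L0/L1/L2 = GCDFHE/A/- → run G
t=11: L0/L1/L2 = CDFHE/AG/- → run C
t=12: L0/L1/L2 = CDFHE/AG/- → run C
t=13: L0/L1/L2 = CDFHE/AG/- → run C
t=14: L0/L1/L2 = CDFHE/AG/- → run C
t=15: L0/L1/L2 = DFHE/AG/- → run D
t=16: L0/L1/L2 = DFHE/AG/- → run D
t=17: L0/L1/L2 = DFHE/AG/- → run D
t=18: L0/L1/L2 = FHE/AG/- → run F
t=19: L0/L1/L2 = FHE/AG/- → run F
t=20: L0/L1/L2 = FHE/AG/- → run F
t=21: L0/L1/L2 = FHE/AG/- → run F
t=22: L0/L1/L2 = HE/AGF/- → run H
t=23: L0/L1/L2 = HE/AGF/- → run H
t=24: L0/L1/L2 = HE/AGF/- → run H
t=25: L0/L1/L2 = HE/AGF/- → run H
t=26: L0/L1/L2 = E/AGFH/- → run E
t=27: L0/L1/L2 = E/AGFH/- → run E
t=28: L0/L1/L2 = E/AGFH/- → run E
t=29: L0/L1/L2 = E/AGFH/- → run E
t=30: L0/L1/L2 = -/AGFHE/- → run A
t=31: L0/L1/L2 = -/AGFHE/- → run A
t=32: L0/L1/L2 = -/AGFHE/- → run A
t=33: L0/L1/L2 = -/GFHE/- → run G
t=34: L0/L1/L2 = -/GFHE/- → run G
t=35: L0/L1/L2 = -/FHE/- → run F
t=36: L0/L1/L2 = -/FHE/- → run F
t=37: L0/L1/L2 = -/HE/- → run H
t=38: L0/L1/L2 = -/HE/- → run H
t=39: L0/L1/L2 = -/HE/- → run H
t=40: L0/L1/L2 = -/HE/- → run H
t=41: L0/L1/L2 = -/E/- → run E
t=42: L0/L1/L2 = -/E/- → run E
t=43: L0/L1/L2 = -/E/- → run E
t=44: L0/L1/L2 = -/E/- → run E
t=45: (idle)
t=46: (idle)
t=47: (idle)

context switches = 13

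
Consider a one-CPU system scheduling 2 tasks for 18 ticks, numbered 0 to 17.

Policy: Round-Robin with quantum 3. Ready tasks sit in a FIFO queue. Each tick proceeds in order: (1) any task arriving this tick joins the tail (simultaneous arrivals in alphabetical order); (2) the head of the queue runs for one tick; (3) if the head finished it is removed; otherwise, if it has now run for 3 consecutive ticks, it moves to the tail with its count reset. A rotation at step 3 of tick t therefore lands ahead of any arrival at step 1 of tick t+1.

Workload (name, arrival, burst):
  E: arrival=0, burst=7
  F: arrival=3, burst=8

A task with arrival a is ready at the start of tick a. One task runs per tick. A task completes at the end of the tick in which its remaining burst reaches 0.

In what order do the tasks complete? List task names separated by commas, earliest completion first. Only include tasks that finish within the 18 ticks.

t=0: queue=[E] q_used=0 → run E
t=1: queue=[E] q_used=1 → run E
t=2: queue=[E] q_used=2 → run E
t=3: queue=[E,F] q_used=0 → run E
t=4: queue=[E,F] q_used=1 → run E
t=5: queue=[E,F] q_used=2 → run E
t=6: queue=[F,E] q_used=0 → run F
t=7: queue=[F,E] q_used=1 → run F
t=8: queue=[F,E] q_used=2 → run F
t=9: queue=[E,F] q_used=0 → run E
t=10: queue=[F] q_used=0 → run F
t=11: queue=[F] q_used=1 → run F
t=12: queue=[F] q_used=2 → run F
t=13: queue=[F] q_used=0 → run F
t=14: queue=[F] q_used=1 → run F
t=15: (idle)
t=16: (idle)
t=17: (idle)

completion order = E, F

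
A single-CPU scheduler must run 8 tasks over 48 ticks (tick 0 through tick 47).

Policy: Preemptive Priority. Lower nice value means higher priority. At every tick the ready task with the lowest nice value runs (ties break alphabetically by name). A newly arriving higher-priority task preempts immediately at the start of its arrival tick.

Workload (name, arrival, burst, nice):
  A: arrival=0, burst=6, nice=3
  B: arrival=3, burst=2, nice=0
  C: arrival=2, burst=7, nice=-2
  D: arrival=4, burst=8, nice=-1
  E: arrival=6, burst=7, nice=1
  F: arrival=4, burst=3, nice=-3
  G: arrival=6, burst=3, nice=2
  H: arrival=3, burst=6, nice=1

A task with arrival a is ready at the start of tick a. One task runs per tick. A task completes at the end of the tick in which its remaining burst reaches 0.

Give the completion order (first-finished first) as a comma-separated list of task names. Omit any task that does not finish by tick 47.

completion order = F, C, D, B, E, H, G, A

t=0: ready={A} → run A
t=1: ready={A} → run A
t=2: ready={A,C} → run C
t=3: ready={A,B,C,H} → run C
t=4: ready={A,B,C,D,F,H} → run F
t=5: ready={A,B,C,D,F,H} → run F
t=6: ready={A,B,C,D,E,F,G,H} → run F
t=7: ready={A,B,C,D,E,G,H} → run C
t=8: ready={A,B,C,D,E,G,H} → run C
t=9: ready={A,B,C,D,E,G,H} → run C
t=10: ready={A,B,C,D,E,G,H} → run C
t=11: ready={A,B,C,D,E,G,H} → run C
t=12: ready={A,B,D,E,G,H} → run D
t=13: ready={A,B,D,E,G,H} → run D
t=14: ready={A,B,D,E,G,H} → run D
t=15: ready={A,B,D,E,G,H} → run D
t=16: ready={A,B,D,E,G,H} → run D
t=17: ready={A,B,D,E,G,H} → run D
t=18: ready={A,B,D,E,G,H} → run D
t=19: ready={A,B,D,E,G,H} → run D
t=20: ready={A,B,E,G,H} → run B
t=21: ready={A,B,E,G,H} → run B
t=22: ready={A,E,G,H} → run E
t=23: ready={A,E,G,H} → run E
t=24: ready={A,E,G,H} → run E
t=25: ready={A,E,G,H} → run E
t=26: ready={A,E,G,H} → run E
t=27: ready={A,E,G,H} → run E
t=28: ready={A,E,G,H} → run E
t=29: ready={A,G,H} → run H
t=30: ready={A,G,H} → run H
t=31: ready={A,G,H} → run H
t=32: ready={A,G,H} → run H
t=33: ready={A,G,H} → run H
t=34: ready={A,G,H} → run H
t=35: ready={A,G} → run G
t=36: ready={A,G} → run G
t=37: ready={A,G} → run G
t=38: ready={A} → run A
t=39: ready={A} → run A
t=40: ready={A} → run A
t=41: ready={A} → run A
t=42: (idle)
t=43: (idle)
t=44: (idle)
t=45: (idle)
t=46: (idle)
t=47: (idle)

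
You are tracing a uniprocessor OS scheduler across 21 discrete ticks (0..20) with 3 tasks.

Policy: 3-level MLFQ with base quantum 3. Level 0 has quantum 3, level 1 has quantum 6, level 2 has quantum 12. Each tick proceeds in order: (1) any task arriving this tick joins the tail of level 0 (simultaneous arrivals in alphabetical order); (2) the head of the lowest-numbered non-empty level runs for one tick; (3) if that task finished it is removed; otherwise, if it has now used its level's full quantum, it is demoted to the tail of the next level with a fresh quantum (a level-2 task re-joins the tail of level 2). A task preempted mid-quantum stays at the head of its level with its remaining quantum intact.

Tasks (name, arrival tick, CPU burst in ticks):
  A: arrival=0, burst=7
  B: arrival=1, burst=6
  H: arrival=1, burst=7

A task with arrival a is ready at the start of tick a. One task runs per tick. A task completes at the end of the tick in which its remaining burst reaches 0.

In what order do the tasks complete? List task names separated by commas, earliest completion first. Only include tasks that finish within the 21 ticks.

t=0: L0/L1/L2 = A/-/- → run A
t=1: L0/L1/L2 = ABH/-/- → run A
t=2: L0/L1/L2 = ABH/-/- → run A
t=3: L0/L1/L2 = BH/A/- → run B
t=4: L0/L1/L2 = BH/A/- → run B
t=5: L0/L1/L2 = BH/A/- → run B
t=6: L0/L1/L2 = H/AB/- → run H
t=7: L0/L1/L2 = H/AB/- → run H
t=8: L0/L1/L2 = H/AB/- → run H
t=9: L0/L1/L2 = -/ABH/- → run A
t=10: L0/L1/L2 = -/ABH/- → run A
t=11: L0/L1/L2 = -/ABH/- → run A
t=12: L0/L1/L2 = -/ABH/- → run A
t=13: L0/L1/L2 = -/BH/- → run B
t=14: L0/L1/L2 = -/BH/- → run B
t=15: L0/L1/L2 = -/BH/- → run B
t=16: L0/L1/L2 = -/H/- → run H
t=17: L0/L1/L2 = -/H/- → run H
t=18: L0/L1/L2 = -/H/- → run H
t=19: L0/L1/L2 = -/H/- → run H
t=20: (idle)

completion order = A, B, H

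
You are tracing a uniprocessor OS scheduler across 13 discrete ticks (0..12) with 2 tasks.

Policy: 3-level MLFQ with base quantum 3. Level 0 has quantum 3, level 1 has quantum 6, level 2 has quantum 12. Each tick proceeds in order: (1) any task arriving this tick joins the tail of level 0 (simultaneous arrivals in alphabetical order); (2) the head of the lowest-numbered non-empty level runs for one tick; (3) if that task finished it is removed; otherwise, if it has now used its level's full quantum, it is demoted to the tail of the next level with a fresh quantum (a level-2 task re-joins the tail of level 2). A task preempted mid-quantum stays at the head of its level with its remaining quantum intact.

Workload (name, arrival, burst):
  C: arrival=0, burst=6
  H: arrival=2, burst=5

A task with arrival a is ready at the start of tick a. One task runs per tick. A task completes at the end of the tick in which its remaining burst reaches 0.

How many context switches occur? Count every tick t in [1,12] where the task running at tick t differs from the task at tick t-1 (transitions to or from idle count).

context switches = 4

t=0: L0/L1/L2 = C/-/- → run C
t=1: L0/L1/L2 = C/-/- → run C
t=2: L0/L1/L2 = CH/-/- → run C
t=3: L0/L1/L2 = H/C/- → run H
t=4: L0/L1/L2 = H/C/- → run H
t=5: L0/L1/L2 = H/C/- → run H
t=6: L0/L1/L2 = -/CH/- → run C
t=7: L0/L1/L2 = -/CH/- → run C
t=8: L0/L1/L2 = -/CH/- → run C
t=9: L0/L1/L2 = -/H/- → run H
t=10: L0/L1/L2 = -/H/- → run H
t=11: (idle)
t=12: (idle)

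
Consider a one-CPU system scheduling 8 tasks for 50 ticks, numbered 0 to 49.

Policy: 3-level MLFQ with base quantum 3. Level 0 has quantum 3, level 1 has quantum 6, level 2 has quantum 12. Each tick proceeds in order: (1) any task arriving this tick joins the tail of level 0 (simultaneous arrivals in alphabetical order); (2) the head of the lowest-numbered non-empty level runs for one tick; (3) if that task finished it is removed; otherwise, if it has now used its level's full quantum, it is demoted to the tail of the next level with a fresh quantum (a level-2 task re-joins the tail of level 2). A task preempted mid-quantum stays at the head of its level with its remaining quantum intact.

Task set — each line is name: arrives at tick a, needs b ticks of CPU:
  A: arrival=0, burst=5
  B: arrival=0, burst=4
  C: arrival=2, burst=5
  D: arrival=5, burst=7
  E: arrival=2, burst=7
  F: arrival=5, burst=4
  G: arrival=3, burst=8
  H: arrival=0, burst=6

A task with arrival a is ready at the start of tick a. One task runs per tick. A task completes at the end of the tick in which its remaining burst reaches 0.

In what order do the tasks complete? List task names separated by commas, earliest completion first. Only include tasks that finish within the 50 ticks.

t=0: L0/L1/L2 = ABH/-/- → run A
t=1: L0/L1/L2 = ABH/-/- → run A
t=2: L0/L1/L2 = ABHCE/-/- → run A
t=3: L0/L1/L2 = BHCEG/A/- → run B
t=4: L0/L1/L2 = BHCEG/A/- → run B
t=5: L0/L1/L2 = BHCEGDF/A/- → run B
t=6: L0/L1/L2 = HCEGDF/AB/- → run H
t=7: L0/L1/L2 = HCEGDF/AB/- → run H
t=8: L0/L1/L2 = HCEGDF/AB/- → run H
t=9: L0/L1/L2 = CEGDF/ABH/- → run C
t=10: L0/L1/L2 = CEGDF/ABH/- → run C
t=11: L0/L1/L2 = CEGDF/ABH/- → run C
t=12: L0/L1/L2 = EGDF/ABHC/- → run E
t=13: L0/L1/L2 = EGDF/ABHC/- → run E
t=14: L0/L1/L2 = EGDF/ABHC/- → run E
t=15: L0/L1/L2 = GDF/ABHCE/- → run G
t=16: L0/L1/L2 = GDF/ABHCE/- → run G
t=17: L0/L1/L2 = GDF/ABHCE/- → run G
t=18: L0/L1/L2 = DF/ABHCEG/- → run D
t=19: L0/L1/L2 = DF/ABHCEG/- → run D
t=20: L0/L1/L2 = DF/ABHCEG/- → run D
t=21: L0/L1/L2 = F/ABHCEGD/- → run F
t=22: L0/L1/L2 = F/ABHCEGD/- → run F
t=23: L0/L1/L2 = F/ABHCEGD/- → run F
t=24: L0/L1/L2 = -/ABHCEGDF/- → run A
t=25: L0/L1/L2 = -/ABHCEGDF/- → run A
t=26: L0/L1/L2 = -/BHCEGDF/- → run B
t=27: L0/L1/L2 = -/HCEGDF/- → run H
t=28: L0/L1/L2 = -/HCEGDF/- → run H
t=29: L0/L1/L2 = -/HCEGDF/- → run H
t=30: L0/L1/L2 = -/CEGDF/- → run C
t=31: L0/L1/L2 = -/CEGDF/- → run C
t=32: L0/L1/L2 = -/EGDF/- → run E
t=33: L0/L1/L2 = -/EGDF/- → run E
t=34: L0/L1/L2 = -/EGDF/- → run E
t=35: L0/L1/L2 = -/EGDF/- → run E
t=36: L0/L1/L2 = -/GDF/- → run G
t=37: L0/L1/L2 = -/GDF/- → run G
t=38: L0/L1/L2 = -/GDF/- → run G
t=39: L0/L1/L2 = -/GDF/- → run G
t=40: L0/L1/L2 = -/GDF/- → run G
t=41: L0/L1/L2 = -/DF/- → run D
t=42: L0/L1/L2 = -/DF/- → run D
t=43: L0/L1/L2 = -/DF/- → run D
t=44: L0/L1/L2 = -/DF/- → run D
t=45: L0/L1/L2 = -/F/- → run F
t=46: (idle)
t=47: (idle)
t=48: (idle)
t=49: (idle)

completion order = A, B, H, C, E, G, D, F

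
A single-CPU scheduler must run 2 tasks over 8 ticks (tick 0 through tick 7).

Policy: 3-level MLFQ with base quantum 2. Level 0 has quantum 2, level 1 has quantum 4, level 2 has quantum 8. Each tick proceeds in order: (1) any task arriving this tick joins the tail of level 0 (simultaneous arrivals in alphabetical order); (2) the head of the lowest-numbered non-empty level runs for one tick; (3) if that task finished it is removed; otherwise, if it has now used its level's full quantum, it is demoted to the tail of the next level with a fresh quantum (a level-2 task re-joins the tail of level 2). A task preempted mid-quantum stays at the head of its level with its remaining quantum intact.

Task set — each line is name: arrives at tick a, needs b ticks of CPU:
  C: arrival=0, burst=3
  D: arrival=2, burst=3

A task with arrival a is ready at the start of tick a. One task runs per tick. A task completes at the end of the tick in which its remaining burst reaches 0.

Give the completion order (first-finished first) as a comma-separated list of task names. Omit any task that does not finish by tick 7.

t=0: L0/L1/L2 = C/-/- → run C
t=1: L0/L1/L2 = C/-/- → run C
t=2: L0/L1/L2 = D/C/- → run D
t=3: L0/L1/L2 = D/C/- → run D
t=4: L0/L1/L2 = -/CD/- → run C
t=5: L0/L1/L2 = -/D/- → run D
t=6: (idle)
t=7: (idle)

completion order = C, D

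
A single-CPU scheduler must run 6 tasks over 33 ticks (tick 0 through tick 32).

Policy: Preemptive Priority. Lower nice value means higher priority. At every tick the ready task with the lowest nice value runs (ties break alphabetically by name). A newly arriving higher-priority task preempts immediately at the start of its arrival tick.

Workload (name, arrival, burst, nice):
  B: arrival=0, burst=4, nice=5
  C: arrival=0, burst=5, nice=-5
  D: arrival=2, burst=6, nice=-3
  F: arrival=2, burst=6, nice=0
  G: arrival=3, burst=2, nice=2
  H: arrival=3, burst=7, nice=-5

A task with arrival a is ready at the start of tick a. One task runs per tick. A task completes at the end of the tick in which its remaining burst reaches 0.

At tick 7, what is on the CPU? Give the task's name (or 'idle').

running at tick 7 = H

t=0: ready={B,C} → run C
t=1: ready={B,C} → run C
t=2: ready={B,C,D,F} → run C
t=3: ready={B,C,D,F,G,H} → run C
t=4: ready={B,C,D,F,G,H} → run C
t=5: ready={B,D,F,G,H} → run H
t=6: ready={B,D,F,G,H} → run H
t=7: ready={B,D,F,G,H} → run H
t=8: ready={B,D,F,G,H} → run H
t=9: ready={B,D,F,G,H} → run H
t=10: ready={B,D,F,G,H} → run H
t=11: ready={B,D,F,G,H} → run H
t=12: ready={B,D,F,G} → run D
t=13: ready={B,D,F,G} → run D
t=14: ready={B,D,F,G} → run D
t=15: ready={B,D,F,G} → run D
t=16: ready={B,D,F,G} → run D
t=17: ready={B,D,F,G} → run D
t=18: ready={B,F,G} → run F
t=19: ready={B,F,G} → run F
t=20: ready={B,F,G} → run F
t=21: ready={B,F,G} → run F
t=22: ready={B,F,G} → run F
t=23: ready={B,F,G} → run F
t=24: ready={B,G} → run G
t=25: ready={B,G} → run G
t=26: ready={B} → run B
t=27: ready={B} → run B
t=28: ready={B} → run B
t=29: ready={B} → run B
t=30: (idle)
t=31: (idle)
t=32: (idle)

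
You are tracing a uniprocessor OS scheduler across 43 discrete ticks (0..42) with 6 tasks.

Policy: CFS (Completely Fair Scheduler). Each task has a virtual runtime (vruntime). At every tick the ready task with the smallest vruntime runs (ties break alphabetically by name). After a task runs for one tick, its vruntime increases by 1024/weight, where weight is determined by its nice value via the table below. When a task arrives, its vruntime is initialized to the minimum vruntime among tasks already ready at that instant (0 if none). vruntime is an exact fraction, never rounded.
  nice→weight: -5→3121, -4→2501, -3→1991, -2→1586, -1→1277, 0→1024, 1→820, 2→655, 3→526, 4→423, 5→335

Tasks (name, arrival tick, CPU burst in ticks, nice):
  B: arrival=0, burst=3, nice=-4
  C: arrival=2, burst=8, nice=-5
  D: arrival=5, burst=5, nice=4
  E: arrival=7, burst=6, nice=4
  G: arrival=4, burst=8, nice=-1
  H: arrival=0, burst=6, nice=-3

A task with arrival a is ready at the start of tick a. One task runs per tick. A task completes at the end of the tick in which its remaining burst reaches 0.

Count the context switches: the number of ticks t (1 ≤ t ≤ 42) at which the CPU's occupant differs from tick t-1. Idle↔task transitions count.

t=0: vr[B=0 H=0] → run B
t=1: vr[B=1024/2501 H=0] → run H
t=2: vr[B=1024/2501 C=1024/2501 H=1024/1991] → run B
t=3: vr[B=2048/2501 C=1024/2501 H=1024/1991] → run C
t=4: vr[B=2048/2501 C=5756928/7805621 G=1024/1991 H=1024/1991] → run G
t=5: vr[B=2048/2501 C=5756928/7805621 D=1024/1991 G=3346432/2542507 H=1024/1991] → run D
t=6: vr[B=2048/2501 C=5756928/7805621 D=2471936/842193 G=3346432/2542507 H=1024/1991] → run H
t=7: vr[B=2048/2501 C=5756928/7805621 D=2471936/842193 E=5756928/7805621 G=3346432/2542507 H=2048/1991] → run C
t=8: vr[B=2048/2501 C=8317952/7805621 D=2471936/842193 E=5756928/7805621 G=3346432/2542507 H=2048/1991] → run E
t=9: vr[B=2048/2501 C=8317952/7805621 D=2471936/842193 E=10428136448/3301777683 G=3346432/2542507 H=2048/1991] → run B
t=10: vr[C=8317952/7805621 D=2471936/842193 E=10428136448/3301777683 G=3346432/2542507 H=2048/1991] → run H
t=11: vr[C=8317952/7805621 D=2471936/842193 E=10428136448/3301777683 G=3346432/2542507 H=3072/1991] → run C
t=12: vr[C=10878976/7805621 D=2471936/842193 E=10428136448/3301777683 G=3346432/2542507 H=3072/1991] → run G
t=13: vr[C=10878976/7805621 D=2471936/842193 E=10428136448/3301777683 G=5385216/2542507 H=3072/1991] → run C
t=14: vr[C=13440000/7805621 D=2471936/842193 E=10428136448/3301777683 G=5385216/2542507 H=3072/1991] → run H
t=15: vr[C=13440000/7805621 D=2471936/842193 E=10428136448/3301777683 G=5385216/2542507 H=4096/1991] → run C
t=16: vr[C=16001024/7805621 D=2471936/842193 E=10428136448/3301777683 G=5385216/2542507 H=4096/1991] → run C
t=17: vr[C=18562048/7805621 D=2471936/842193 E=10428136448/3301777683 G=5385216/2542507 H=4096/1991] → run H
t=18: vr[C=18562048/7805621 D=2471936/842193 E=10428136448/3301777683 G=5385216/2542507 H=5120/1991] → run G
t=19: vr[C=18562048/7805621 D=2471936/842193 E=10428136448/3301777683 G=7424000/2542507 H=5120/1991] → run C
t=20: vr[C=21123072/7805621 D=2471936/842193 E=10428136448/3301777683 G=7424000/2542507 H=5120/1991] → run H
t=21: vr[C=21123072/7805621 D=2471936/842193 E=10428136448/3301777683 G=7424000/2542507] → run C
t=22: vr[D=2471936/842193 E=10428136448/3301777683 G=7424000/2542507] → run G
t=23: vr[D=2471936/842193 E=10428136448/3301777683 G=9462784/2542507] → run D
t=24: vr[D=4510720/842193 E=10428136448/3301777683 G=9462784/2542507] → run E
t=25: vr[D=4510720/842193 E=18421092352/3301777683 G=9462784/2542507] → run G
t=26: vr[D=4510720/842193 E=18421092352/3301777683 G=11501568/2542507] → run G
t=27: vr[D=4510720/842193 E=18421092352/3301777683 G=13540352/2542507] → run G
t=28: vr[D=4510720/842193 E=18421092352/3301777683 G=15579136/2542507] → run D
t=29: vr[D=2183168/280731 E=18421092352/3301777683 G=15579136/2542507] → run E
t=30: vr[D=2183168/280731 E=8804682752/1100592561 G=15579136/2542507] → run G
t=31: vr[D=2183168/280731 E=8804682752/1100592561] → run D
t=32: vr[D=8588288/842193 E=8804682752/1100592561] → run E
t=33: vr[D=8588288/842193 E=34407004160/3301777683] → run D
t=34: vr[E=34407004160/3301777683] → run E
t=35: vr[E=42399960064/3301777683] → run E
t=36: (idle)
t=37: (idle)
t=38: (idle)
t=39: (idle)
t=40: (idle)
t=41: (idle)
t=42: (idle)

context switches = 32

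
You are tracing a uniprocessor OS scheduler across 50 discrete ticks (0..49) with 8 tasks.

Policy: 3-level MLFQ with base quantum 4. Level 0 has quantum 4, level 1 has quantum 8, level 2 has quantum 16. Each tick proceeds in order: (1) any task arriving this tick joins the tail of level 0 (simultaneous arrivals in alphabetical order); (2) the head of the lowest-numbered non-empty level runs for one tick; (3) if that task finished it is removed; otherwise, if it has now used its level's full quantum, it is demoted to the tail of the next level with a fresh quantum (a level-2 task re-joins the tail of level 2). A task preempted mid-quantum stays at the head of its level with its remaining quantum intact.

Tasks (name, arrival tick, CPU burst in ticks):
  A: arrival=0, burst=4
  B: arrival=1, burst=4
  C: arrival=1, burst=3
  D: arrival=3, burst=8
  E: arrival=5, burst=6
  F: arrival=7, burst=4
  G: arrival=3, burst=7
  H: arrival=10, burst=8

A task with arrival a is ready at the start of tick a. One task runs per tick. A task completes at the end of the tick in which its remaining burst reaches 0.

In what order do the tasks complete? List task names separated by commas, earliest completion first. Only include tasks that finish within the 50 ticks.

t=0: L0/L1/L2 = A/-/- → run A
t=1: L0/L1/L2 = ABC/-/- → run A
t=2: L0/L1/L2 = ABC/-/- → run A
t=3: L0/L1/L2 = ABCDG/-/- → run A
t=4: L0/L1/L2 = BCDG/-/- → run B
t=5: L0/L1/L2 = BCDGE/-/- → run B
t=6: L0/L1/L2 = BCDGE/-/- → run B
t=7: L0/L1/L2 = BCDGEF/-/- → run B
t=8: L0/L1/L2 = CDGEF/-/- → run C
t=9: L0/L1/L2 = CDGEF/-/- → run C
t=10: L0/L1/L2 = CDGEFH/-/- → run C
t=11: L0/L1/L2 = DGEFH/-/- → run D
t=12: L0/L1/L2 = DGEFH/-/- → run D
t=13: L0/L1/L2 = DGEFH/-/- → run D
t=14: L0/L1/L2 = DGEFH/-/- → run D
t=15: L0/L1/L2 = GEFH/D/- → run G
t=16: L0/L1/L2 = GEFH/D/- → run G
t=17: L0/L1/L2 = GEFH/D/- → run G
t=18: L0/L1/L2 = GEFH/D/- → run G
t=19: L0/L1/L2 = EFH/DG/- → run E
t=20: L0/L1/L2 = EFH/DG/- → run E
t=21: L0/L1/L2 = EFH/DG/- → run E
t=22: L0/L1/L2 = EFH/DG/- → run E
t=23: L0/L1/L2 = FH/DGE/- → run F
t=24: L0/L1/L2 = FH/DGE/- → run F
t=25: L0/L1/L2 = FH/DGE/- → run F
t=26: L0/L1/L2 = FH/DGE/- → run F
t=27: L0/L1/L2 = H/DGE/- → run H
t=28: L0/L1/L2 = H/DGE/- → run H
t=29: L0/L1/L2 = H/DGE/- → run H
t=30: L0/L1/L2 = H/DGE/- → run H
t=31: L0/L1/L2 = -/DGEH/- → run D
t=32: L0/L1/L2 = -/DGEH/- → run D
t=33: L0/L1/L2 = -/DGEH/- → run D
t=34: L0/L1/L2 = -/DGEH/- → run D
t=35: L0/L1/L2 = -/GEH/- → run G
t=36: L0/L1/L2 = -/GEH/- → run G
t=37: L0/L1/L2 = -/GEH/- → run G
t=38: L0/L1/L2 = -/EH/- → run E
t=39: L0/L1/L2 = -/EH/- → run E
t=40: L0/L1/L2 = -/H/- → run H
t=41: L0/L1/L2 = -/H/- → run H
t=42: L0/L1/L2 = -/H/- → run H
t=43: L0/L1/L2 = -/H/- → run H
t=44: (idle)
t=45: (idle)
t=46: (idle)
t=47: (idle)
t=48: (idle)
t=49: (idle)

completion order = A, B, C, F, D, G, E, H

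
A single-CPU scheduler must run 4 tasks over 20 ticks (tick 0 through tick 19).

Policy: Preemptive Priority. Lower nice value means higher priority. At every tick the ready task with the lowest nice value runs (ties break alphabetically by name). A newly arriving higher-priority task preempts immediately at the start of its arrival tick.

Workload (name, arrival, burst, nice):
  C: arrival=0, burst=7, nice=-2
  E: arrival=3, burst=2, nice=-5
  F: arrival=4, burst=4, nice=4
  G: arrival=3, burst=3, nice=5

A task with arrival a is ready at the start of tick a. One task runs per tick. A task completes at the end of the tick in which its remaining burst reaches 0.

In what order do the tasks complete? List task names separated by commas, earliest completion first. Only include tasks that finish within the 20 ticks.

t=0: ready={C} → run C
t=1: ready={C} → run C
t=2: ready={C} → run C
t=3: ready={C,E,G} → run E
t=4: ready={C,E,F,G} → run E
t=5: ready={C,F,G} → run C
t=6: ready={C,F,G} → run C
t=7: ready={C,F,G} → run C
t=8: ready={C,F,G} → run C
t=9: ready={F,G} → run F
t=10: ready={F,G} → run F
t=11: ready={F,G} → run F
t=12: ready={F,G} → run F
t=13: ready={G} → run G
t=14: ready={G} → run G
t=15: ready={G} → run G
t=16: (idle)
t=17: (idle)
t=18: (idle)
t=19: (idle)

completion order = E, C, F, G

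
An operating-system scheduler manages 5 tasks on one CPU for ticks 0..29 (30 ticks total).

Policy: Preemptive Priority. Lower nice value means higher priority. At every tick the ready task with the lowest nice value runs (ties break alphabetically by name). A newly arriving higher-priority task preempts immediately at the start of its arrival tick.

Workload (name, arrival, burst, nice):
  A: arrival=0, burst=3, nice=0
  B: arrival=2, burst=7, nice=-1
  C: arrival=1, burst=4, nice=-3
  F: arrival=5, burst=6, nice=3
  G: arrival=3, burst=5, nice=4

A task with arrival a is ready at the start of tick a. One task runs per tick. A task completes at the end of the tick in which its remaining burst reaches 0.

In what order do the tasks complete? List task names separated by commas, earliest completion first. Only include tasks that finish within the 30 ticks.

completion order = C, B, A, F, G

t=0: ready={A} → run A
t=1: ready={A,C} → run C
t=2: ready={A,B,C} → run C
t=3: ready={A,B,C,G} → run C
t=4: ready={A,B,C,G} → run C
t=5: ready={A,B,F,G} → run B
t=6: ready={A,B,F,G} → run B
t=7: ready={A,B,F,G} → run B
t=8: ready={A,B,F,G} → run B
t=9: ready={A,B,F,G} → run B
t=10: ready={A,B,F,G} → run B
t=11: ready={A,B,F,G} → run B
t=12: ready={A,F,G} → run A
t=13: ready={A,F,G} → run A
t=14: ready={F,G} → run F
t=15: ready={F,G} → run F
t=16: ready={F,G} → run F
t=17: ready={F,G} → run F
t=18: ready={F,G} → run F
t=19: ready={F,G} → run F
t=20: ready={G} → run G
t=21: ready={G} → run G
t=22: ready={G} → run G
t=23: ready={G} → run G
t=24: ready={G} → run G
t=25: (idle)
t=26: (idle)
t=27: (idle)
t=28: (idle)
t=29: (idle)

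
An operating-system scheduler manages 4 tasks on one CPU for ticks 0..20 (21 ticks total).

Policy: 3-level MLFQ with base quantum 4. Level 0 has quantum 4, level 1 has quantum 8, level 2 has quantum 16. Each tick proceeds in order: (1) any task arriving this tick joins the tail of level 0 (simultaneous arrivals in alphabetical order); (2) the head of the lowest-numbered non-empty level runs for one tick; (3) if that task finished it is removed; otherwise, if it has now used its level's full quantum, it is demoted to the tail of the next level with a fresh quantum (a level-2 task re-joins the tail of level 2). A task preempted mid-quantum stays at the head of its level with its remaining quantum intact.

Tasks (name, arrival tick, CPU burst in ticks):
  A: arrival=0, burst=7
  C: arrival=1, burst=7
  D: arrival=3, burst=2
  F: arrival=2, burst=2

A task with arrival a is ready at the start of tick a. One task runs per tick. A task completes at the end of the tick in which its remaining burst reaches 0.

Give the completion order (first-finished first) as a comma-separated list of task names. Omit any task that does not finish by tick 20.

t=0: L0/L1/L2 = A/-/- → run A
t=1: L0/L1/L2 = AC/-/- → run A
t=2: L0/L1/L2 = ACF/-/- → run A
t=3: L0/L1/L2 = ACFD/-/- → run A
t=4: L0/L1/L2 = CFD/A/- → run C
t=5: L0/L1/L2 = CFD/A/- → run C
t=6: L0/L1/L2 = CFD/A/- → run C
t=7: L0/L1/L2 = CFD/A/- → run C
t=8: L0/L1/L2 = FD/AC/- → run F
t=9: L0/L1/L2 = FD/AC/- → run F
t=10: L0/L1/L2 = D/AC/- → run D
t=11: L0/L1/L2 = D/AC/- → run D
t=12: L0/L1/L2 = -/AC/- → run A
t=13: L0/L1/L2 = -/AC/- → run A
t=14: L0/L1/L2 = -/AC/- → run A
t=15: L0/L1/L2 = -/C/- → run C
t=16: L0/L1/L2 = -/C/- → run C
t=17: L0/L1/L2 = -/C/- → run C
t=18: (idle)
t=19: (idle)
t=20: (idle)

completion order = F, D, A, C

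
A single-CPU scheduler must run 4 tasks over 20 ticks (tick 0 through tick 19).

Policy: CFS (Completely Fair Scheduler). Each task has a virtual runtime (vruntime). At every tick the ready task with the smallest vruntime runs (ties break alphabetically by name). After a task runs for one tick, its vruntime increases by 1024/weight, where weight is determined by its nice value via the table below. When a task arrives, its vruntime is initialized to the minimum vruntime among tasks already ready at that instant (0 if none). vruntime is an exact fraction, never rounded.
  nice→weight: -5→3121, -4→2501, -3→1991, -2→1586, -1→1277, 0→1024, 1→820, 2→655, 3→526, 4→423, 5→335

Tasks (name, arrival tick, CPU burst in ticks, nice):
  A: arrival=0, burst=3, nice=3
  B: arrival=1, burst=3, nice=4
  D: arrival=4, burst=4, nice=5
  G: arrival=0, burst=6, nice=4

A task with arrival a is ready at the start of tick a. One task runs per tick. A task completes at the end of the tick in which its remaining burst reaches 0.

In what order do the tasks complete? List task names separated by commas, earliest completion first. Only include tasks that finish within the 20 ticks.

t=0: vr[A=0 G=0] → run A
t=1: vr[A=512/263 B=0 G=0] → run B
t=2: vr[A=512/263 B=1024/423 G=0] → run G
t=3: vr[A=512/263 B=1024/423 G=1024/423] → run A
t=4: vr[A=1024/263 B=1024/423 D=1024/423 G=1024/423] → run B
t=5: vr[A=1024/263 B=2048/423 D=1024/423 G=1024/423] → run D
t=6: vr[A=1024/263 B=2048/423 D=776192/141705 G=1024/423] → run G
t=7: vr[A=1024/263 B=2048/423 D=776192/141705 G=2048/423] → run A
t=8: vr[B=2048/423 D=776192/141705 G=2048/423] → run B
t=9: vr[D=776192/141705 G=2048/423] → run G
t=10: vr[D=776192/141705 G=1024/141] → run D
t=11: vr[D=1209344/141705 G=1024/141] → run G
t=12: vr[D=1209344/141705 G=4096/423] → run D
t=13: vr[D=1642496/141705 G=4096/423] → run G
t=14: vr[D=1642496/141705 G=5120/423] → run D
t=15: vr[G=5120/423] → run G
t=16: (idle)
t=17: (idle)
t=18: (idle)
t=19: (idle)

completion order = A, B, D, G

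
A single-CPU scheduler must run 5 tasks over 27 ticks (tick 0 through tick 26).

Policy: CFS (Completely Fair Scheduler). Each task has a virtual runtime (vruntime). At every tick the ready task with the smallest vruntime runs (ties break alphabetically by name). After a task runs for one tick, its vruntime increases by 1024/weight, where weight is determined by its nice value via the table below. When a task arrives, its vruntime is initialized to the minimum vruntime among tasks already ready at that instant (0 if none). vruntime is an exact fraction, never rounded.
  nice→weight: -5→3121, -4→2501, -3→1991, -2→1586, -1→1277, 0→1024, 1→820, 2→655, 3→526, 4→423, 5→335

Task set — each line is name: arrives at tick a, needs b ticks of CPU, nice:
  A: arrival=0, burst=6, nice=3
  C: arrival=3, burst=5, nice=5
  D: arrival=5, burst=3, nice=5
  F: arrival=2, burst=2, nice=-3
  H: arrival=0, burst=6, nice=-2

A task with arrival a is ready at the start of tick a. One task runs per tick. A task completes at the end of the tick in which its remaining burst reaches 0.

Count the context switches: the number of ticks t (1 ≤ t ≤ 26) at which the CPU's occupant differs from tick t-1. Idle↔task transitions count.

context switches = 18

t=0: vr[A=0 H=0] → run A
t=1: vr[A=512/263 H=0] → run H
t=2: vr[A=512/263 F=512/793 H=512/793] → run F
t=3: vr[A=512/263 C=512/793 F=1831424/1578863 H=512/793] → run C
t=4: vr[A=512/263 C=983552/265655 F=1831424/1578863 H=512/793] → run H
t=5: vr[A=512/263 C=983552/265655 D=1831424/1578863 F=1831424/1578863 H=1024/793] → run D
t=6: vr[A=512/263 C=983552/265655 D=2230282752/528919105 F=1831424/1578863 H=1024/793] → run F
t=7: vr[A=512/263 C=983552/265655 D=2230282752/528919105 H=1024/793] → run H
t=8: vr[A=512/263 C=983552/265655 D=2230282752/528919105 H=1536/793] → run H
t=9: vr[A=512/263 C=983552/265655 D=2230282752/528919105 H=2048/793] → run A
t=10: vr[A=1024/263 C=983552/265655 D=2230282752/528919105 H=2048/793] → run H
t=11: vr[A=1024/263 C=983552/265655 D=2230282752/528919105 H=2560/793] → run H
t=12: vr[A=1024/263 C=983552/265655 D=2230282752/528919105] → run C
t=13: vr[A=1024/263 C=1795584/265655 D=2230282752/528919105] → run A
t=14: vr[A=1536/263 C=1795584/265655 D=2230282752/528919105] → run D
t=15: vr[A=1536/263 C=1795584/265655 D=3847038464/528919105] → run A
t=16: vr[A=2048/263 C=1795584/265655 D=3847038464/528919105] → run C
t=17: vr[A=2048/263 C=2607616/265655 D=3847038464/528919105] → run D
t=18: vr[A=2048/263 C=2607616/265655] → run A
t=19: vr[A=2560/263 C=2607616/265655] → run A
t=20: vr[C=2607616/265655] → run C
t=21: vr[C=3419648/265655] → run C
t=22: (idle)
t=23: (idle)
t=24: (idle)
t=25: (idle)
t=26: (idle)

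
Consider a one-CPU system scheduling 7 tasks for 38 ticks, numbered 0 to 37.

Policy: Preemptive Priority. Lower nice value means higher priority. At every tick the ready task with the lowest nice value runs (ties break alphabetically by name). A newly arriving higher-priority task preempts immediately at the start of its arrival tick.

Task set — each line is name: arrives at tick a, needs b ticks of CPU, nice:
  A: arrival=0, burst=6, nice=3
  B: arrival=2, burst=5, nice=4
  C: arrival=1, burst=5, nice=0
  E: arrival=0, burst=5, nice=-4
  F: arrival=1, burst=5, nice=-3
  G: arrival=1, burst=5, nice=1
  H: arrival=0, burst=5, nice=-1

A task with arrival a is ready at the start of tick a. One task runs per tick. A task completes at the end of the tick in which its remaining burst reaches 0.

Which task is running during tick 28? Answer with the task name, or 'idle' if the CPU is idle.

running at tick 28 = A

t=0: ready={A,E,H} → run E
t=1: ready={A,C,E,F,G,H} → run E
t=2: ready={A,B,C,E,F,G,H} → run E
t=3: ready={A,B,C,E,F,G,H} → run E
t=4: ready={A,B,C,E,F,G,H} → run E
t=5: ready={A,B,C,F,G,H} → run F
t=6: ready={A,B,C,F,G,H} → run F
t=7: ready={A,B,C,F,G,H} → run F
t=8: ready={A,B,C,F,G,H} → run F
t=9: ready={A,B,C,F,G,H} → run F
t=10: ready={A,B,C,G,H} → run H
t=11: ready={A,B,C,G,H} → run H
t=12: ready={A,B,C,G,H} → run H
t=13: ready={A,B,C,G,H} → run H
t=14: ready={A,B,C,G,H} → run H
t=15: ready={A,B,C,G} → run C
t=16: ready={A,B,C,G} → run C
t=17: ready={A,B,C,G} → run C
t=18: ready={A,B,C,G} → run C
t=19: ready={A,B,C,G} → run C
t=20: ready={A,B,G} → run G
t=21: ready={A,B,G} → run G
t=22: ready={A,B,G} → run G
t=23: ready={A,B,G} → run G
t=24: ready={A,B,G} → run G
t=25: ready={A,B} → run A
t=26: ready={A,B} → run A
t=27: ready={A,B} → run A
t=28: ready={A,B} → run A
t=29: ready={A,B} → run A
t=30: ready={A,B} → run A
t=31: ready={B} → run B
t=32: ready={B} → run B
t=33: ready={B} → run B
t=34: ready={B} → run B
t=35: ready={B} → run B
t=36: (idle)
t=37: (idle)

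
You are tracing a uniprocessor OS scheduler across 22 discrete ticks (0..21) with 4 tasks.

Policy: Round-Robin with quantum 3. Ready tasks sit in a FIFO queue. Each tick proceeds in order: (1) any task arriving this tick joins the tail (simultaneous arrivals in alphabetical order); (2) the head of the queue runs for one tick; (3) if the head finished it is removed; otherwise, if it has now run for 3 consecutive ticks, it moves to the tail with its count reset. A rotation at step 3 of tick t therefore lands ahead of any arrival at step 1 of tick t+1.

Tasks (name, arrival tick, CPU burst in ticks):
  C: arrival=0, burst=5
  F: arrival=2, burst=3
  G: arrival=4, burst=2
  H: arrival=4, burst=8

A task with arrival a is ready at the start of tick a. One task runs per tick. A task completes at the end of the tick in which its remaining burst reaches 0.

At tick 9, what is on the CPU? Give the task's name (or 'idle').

running at tick 9 = G

t=0: queue=[C] q_used=0 → run C
t=1: queue=[C] q_used=1 → run C
t=2: queue=[C,F] q_used=2 → run C
t=3: queue=[F,C] q_used=0 → run F
t=4: queue=[F,C,G,H] q_used=1 → run F
t=5: queue=[F,C,G,H] q_used=2 → run F
t=6: queue=[C,G,H] q_used=0 → run C
t=7: queue=[C,G,H] q_used=1 → run C
t=8: queue=[G,H] q_used=0 → run G
t=9: queue=[G,H] q_used=1 → run G
t=10: queue=[H] q_used=0 → run H
t=11: queue=[H] q_used=1 → run H
t=12: queue=[H] q_used=2 → run H
t=13: queue=[H] q_used=0 → run H
t=14: queue=[H] q_used=1 → run H
t=15: queue=[H] q_used=2 → run H
t=16: queue=[H] q_used=0 → run H
t=17: queue=[H] q_used=1 → run H
t=18: (idle)
t=19: (idle)
t=20: (idle)
t=21: (idle)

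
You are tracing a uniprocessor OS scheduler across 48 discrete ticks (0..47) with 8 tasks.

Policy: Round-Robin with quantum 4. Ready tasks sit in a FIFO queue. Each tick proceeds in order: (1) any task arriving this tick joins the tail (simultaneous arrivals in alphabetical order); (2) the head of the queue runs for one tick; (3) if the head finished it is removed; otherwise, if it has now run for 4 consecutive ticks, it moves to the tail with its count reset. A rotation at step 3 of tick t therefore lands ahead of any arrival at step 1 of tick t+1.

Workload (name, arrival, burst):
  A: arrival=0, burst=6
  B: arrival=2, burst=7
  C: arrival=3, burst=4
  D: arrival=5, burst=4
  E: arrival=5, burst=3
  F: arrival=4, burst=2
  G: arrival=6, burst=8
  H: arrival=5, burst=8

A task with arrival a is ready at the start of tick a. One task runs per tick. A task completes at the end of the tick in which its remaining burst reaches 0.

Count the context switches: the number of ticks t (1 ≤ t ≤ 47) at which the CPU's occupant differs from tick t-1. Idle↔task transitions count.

context switches = 12

t=0: queue=[A] q_used=0 → run A
t=1: queue=[A] q_used=1 → run A
t=2: queue=[A,B] q_used=2 → run A
t=3: queue=[A,B,C] q_used=3 → run A
t=4: queue=[B,C,A,F] q_used=0 → run B
t=5: queue=[B,C,A,F,D,E,H] q_used=1 → run B
t=6: queue=[B,C,A,F,D,E,H,G] q_used=2 → run B
t=7: queue=[B,C,A,F,D,E,H,G] q_used=3 → run B
t=8: queue=[C,A,F,D,E,H,G,B] q_used=0 → run C
t=9: queue=[C,A,F,D,E,H,G,B] q_used=1 → run C
t=10: queue=[C,A,F,D,E,H,G,B] q_used=2 → run C
t=11: queue=[C,A,F,D,E,H,G,B] q_used=3 → run C
t=12: queue=[A,F,D,E,H,G,B] q_used=0 → run A
t=13: queue=[A,F,D,E,H,G,B] q_used=1 → run A
t=14: queue=[F,D,E,H,G,B] q_used=0 → run F
t=15: queue=[F,D,E,H,G,B] q_used=1 → run F
t=16: queue=[D,E,H,G,B] q_used=0 → run D
t=17: queue=[D,E,H,G,B] q_used=1 → run D
t=18: queue=[D,E,H,G,B] q_used=2 → run D
t=19: queue=[D,E,H,G,B] q_used=3 → run D
t=20: queue=[E,H,G,B] q_used=0 → run E
t=21: queue=[E,H,G,B] q_used=1 → run E
t=22: queue=[E,H,G,B] q_used=2 → run E
t=23: queue=[H,G,B] q_used=0 → run H
t=24: queue=[H,G,B] q_used=1 → run H
t=25: queue=[H,G,B] q_used=2 → run H
t=26: queue=[H,G,B] q_used=3 → run H
t=27: queue=[G,B,H] q_used=0 → run G
t=28: queue=[G,B,H] q_used=1 → run G
t=29: queue=[G,B,H] q_used=2 → run G
t=30: queue=[G,B,H] q_used=3 → run G
t=31: queue=[B,H,G] q_used=0 → run B
t=32: queue=[B,H,G] q_used=1 → run B
t=33: queue=[B,H,G] q_used=2 → run B
t=34: queue=[H,G] q_used=0 → run H
t=35: queue=[H,G] q_used=1 → run H
t=36: queue=[H,G] q_used=2 → run H
t=37: queue=[H,G] q_used=3 → run H
t=38: queue=[G] q_used=0 → run G
t=39: queue=[G] q_used=1 → run G
t=40: queue=[G] q_used=2 → run G
t=41: queue=[G] q_used=3 → run G
t=42: (idle)
t=43: (idle)
t=44: (idle)
t=45: (idle)
t=46: (idle)
t=47: (idle)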